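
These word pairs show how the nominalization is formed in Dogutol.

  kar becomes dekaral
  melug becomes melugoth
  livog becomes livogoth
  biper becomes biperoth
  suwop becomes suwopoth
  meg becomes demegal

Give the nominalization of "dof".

dedofal

"dof" has 1 vowel. The stems with 1 vowel (kar → dekaral, meg → demegal) add de- … -al around the stem.
So dof → dedofal.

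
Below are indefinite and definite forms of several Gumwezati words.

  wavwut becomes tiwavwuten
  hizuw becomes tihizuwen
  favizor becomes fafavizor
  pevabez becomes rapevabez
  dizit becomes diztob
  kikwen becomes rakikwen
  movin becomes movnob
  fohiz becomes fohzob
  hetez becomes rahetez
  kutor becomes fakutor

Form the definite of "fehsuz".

fohiz and hetez both end in -z yet inflect differently (fohzob, rahetez), so the final letter is not what conditions the rule; the last vowel is.
"fehsuz" has last vowel 'u'. The stems whose last vowel is 'u' (wavwut → tiwavwuten, hizuw → tihizuwen) add ti- … -en around the stem.
So fehsuz → tifehsuzen.

tifehsuzen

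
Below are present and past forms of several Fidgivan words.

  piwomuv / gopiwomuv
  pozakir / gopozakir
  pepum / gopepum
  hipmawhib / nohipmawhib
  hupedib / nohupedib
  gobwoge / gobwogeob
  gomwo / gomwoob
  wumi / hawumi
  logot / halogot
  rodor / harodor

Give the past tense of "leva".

haleva

"leva" begins with l-. The one such stem in the data (logot → halogot) adds the prefix ha-, so the same rule applies.
So leva → haleva.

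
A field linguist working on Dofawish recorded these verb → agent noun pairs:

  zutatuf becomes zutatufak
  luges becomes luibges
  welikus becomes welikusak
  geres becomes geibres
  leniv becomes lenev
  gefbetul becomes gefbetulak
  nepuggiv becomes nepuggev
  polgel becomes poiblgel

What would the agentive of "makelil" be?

"makelil" has last vowel 'i'. The stems whose last vowel is 'i' (nepuggiv → nepuggev, leniv → lenev) change the last vowel to 'e'.
So makelil → makelel.

makelel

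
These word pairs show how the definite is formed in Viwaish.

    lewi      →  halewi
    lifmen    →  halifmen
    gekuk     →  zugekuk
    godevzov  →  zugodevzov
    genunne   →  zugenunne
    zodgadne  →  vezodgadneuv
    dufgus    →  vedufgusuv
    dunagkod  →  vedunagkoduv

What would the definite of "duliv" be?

genunne and zodgadne both end in -e yet inflect differently (zugenunne, vezodgadneuv), so the final letter is not what conditions the rule; the first letter is.
"duliv" begins with d-. The stems beginning with d- (dufgus → vedufgusuv, dunagkod → vedunagkoduv) add ve- … -uv around the stem.
So duliv → vedulivuv.

vedulivuv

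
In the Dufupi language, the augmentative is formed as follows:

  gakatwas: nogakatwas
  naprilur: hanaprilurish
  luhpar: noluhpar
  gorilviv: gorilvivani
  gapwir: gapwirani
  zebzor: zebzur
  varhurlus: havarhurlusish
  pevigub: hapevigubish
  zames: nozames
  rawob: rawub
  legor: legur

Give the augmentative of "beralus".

"beralus" has last vowel 'u'. The stems whose last vowel is 'u' (naprilur → hanaprilurish, pevigub → hapevigubish, varhurlus → havarhurlusish) add ha- … -ish around the stem.
The other patterns: stems whose last vowel is 'a' or 'e' add the prefix no-; stems whose last vowel is 'i' add -ani; stems whose last vowel is 'o' change the last vowel to 'u'.
So beralus → haberalusish.

haberalusish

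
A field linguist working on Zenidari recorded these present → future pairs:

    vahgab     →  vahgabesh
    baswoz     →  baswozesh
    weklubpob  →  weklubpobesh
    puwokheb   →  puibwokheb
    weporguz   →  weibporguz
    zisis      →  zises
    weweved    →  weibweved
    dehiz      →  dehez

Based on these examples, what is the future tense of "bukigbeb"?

buibkigbeb

dehiz and weporguz both end in -z yet inflect differently (dehez, weibporguz), so the final letter is not what conditions the rule; the last vowel is.
"bukigbeb" has last vowel 'e'. The stems whose last vowel is 'e' (weweved → weibweved, puwokheb → puibwokheb) insert -ib- after the first vowel.
The other patterns: stems whose last vowel is 'i' change the last vowel to 'e'; stems whose last vowel is 'a' or 'o' add -esh.
So bukigbeb → buibkigbeb.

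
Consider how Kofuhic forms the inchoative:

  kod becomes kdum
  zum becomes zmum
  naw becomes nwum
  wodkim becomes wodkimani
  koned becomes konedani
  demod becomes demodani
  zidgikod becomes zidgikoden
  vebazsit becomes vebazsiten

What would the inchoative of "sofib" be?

"sofib" has 2 vowels. The stems with 2 vowels (wodkim → wodkimani, koned → konedani, demod → demodani) add -ani.
The other patterns: stems with 1 vowel delete the last vowel and add -um; stems with 3 vowels add -en.
So sofib → sofibani.

sofibani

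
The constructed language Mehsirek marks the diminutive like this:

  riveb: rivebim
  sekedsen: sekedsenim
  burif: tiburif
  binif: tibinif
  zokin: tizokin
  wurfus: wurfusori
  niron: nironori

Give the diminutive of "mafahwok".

mafahwokori

"mafahwok" has last vowel 'o'. The one such stem in the data (niron → nironori) adds -ori, so the same rule applies.
So mafahwok → mafahwokori.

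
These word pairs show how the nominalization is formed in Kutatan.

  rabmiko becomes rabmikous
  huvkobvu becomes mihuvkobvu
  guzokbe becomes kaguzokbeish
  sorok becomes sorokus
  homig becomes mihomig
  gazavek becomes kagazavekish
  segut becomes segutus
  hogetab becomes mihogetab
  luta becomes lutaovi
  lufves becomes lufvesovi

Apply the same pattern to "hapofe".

mihapofe

sorok and gazavek both end in -k yet inflect differently (sorokus, kagazavekish), so the final letter is not what conditions the rule; the first letter is.
"hapofe" begins with h-. The stems beginning with h- (hogetab → mihogetab, huvkobvu → mihuvkobvu, homig → mihomig) add the prefix mi-.
The other patterns: stems beginning with r- or s- add -us; stems beginning with l- add -ovi; stems beginning with g- add ka- … -ish around the stem.
So hapofe → mihapofe.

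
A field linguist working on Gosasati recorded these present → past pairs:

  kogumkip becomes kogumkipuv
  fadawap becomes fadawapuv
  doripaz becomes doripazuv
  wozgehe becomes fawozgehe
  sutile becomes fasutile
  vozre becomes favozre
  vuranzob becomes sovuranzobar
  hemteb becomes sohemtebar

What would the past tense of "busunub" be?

sobusunubar

wozgehe and hemteb both have last vowel 'e' yet inflect differently (fawozgehe, sohemtebar), so the last vowel is not what conditions the rule; the final letter is.
"busunub" ends in -b. The stems ending in -b (vuranzob → sovuranzobar, hemteb → sohemtebar) add so- … -ar around the stem.
The other patterns: stems ending in -p or -z add -uv; stems ending in -e add the prefix fa-.
So busunub → sobusunubar.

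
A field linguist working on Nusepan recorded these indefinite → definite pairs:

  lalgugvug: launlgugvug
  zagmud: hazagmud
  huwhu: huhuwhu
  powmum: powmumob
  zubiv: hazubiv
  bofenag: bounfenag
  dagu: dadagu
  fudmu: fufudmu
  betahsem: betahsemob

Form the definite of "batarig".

powmum and dagu both have last vowel 'u' yet inflect differently (powmumob, dadagu), so the last vowel is not what conditions the rule; the final letter is.
"batarig" ends in -g. The stems ending in -g (lalgugvug → launlgugvug, bofenag → bounfenag) insert -un- after the first vowel.
So batarig → bauntarig.

bauntarig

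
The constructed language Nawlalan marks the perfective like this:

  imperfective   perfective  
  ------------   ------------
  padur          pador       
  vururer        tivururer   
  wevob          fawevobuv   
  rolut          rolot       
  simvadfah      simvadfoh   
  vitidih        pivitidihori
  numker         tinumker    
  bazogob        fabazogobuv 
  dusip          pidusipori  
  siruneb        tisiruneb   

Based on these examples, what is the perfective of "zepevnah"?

"zepevnah" has last vowel 'a'. The one such stem in the data (simvadfah → simvadfoh) changes the last vowel to 'o' (as do rolut, padur), so the same rule applies.
So zepevnah → zepevnoh.

zepevnoh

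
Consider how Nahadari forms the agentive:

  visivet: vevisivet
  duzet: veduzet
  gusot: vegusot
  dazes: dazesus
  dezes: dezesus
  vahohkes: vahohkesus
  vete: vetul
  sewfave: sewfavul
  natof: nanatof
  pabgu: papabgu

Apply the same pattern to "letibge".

"letibge" ends in -e. The stems ending in -e (vete → vetul, sewfave → sewfavul) drop the final letter and add -ul.
The other patterns: stems ending in -t add the prefix ve-; stems ending in -s add -us; stems ending in -f or -u repeat the first consonant+vowel as a prefix.
So letibge → letibgul.

letibgul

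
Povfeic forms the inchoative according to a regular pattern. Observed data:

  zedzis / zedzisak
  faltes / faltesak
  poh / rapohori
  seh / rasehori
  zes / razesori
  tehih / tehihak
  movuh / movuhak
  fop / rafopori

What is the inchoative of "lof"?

ralofori

zes and faltes both end in -s yet inflect differently (razesori, faltesak), so the final letter is not what conditions the rule; the number of vowels is.
"lof" has 1 vowel. The stems with 1 vowel (fop → rafopori, poh → rapohori, seh → rasehori) add ra- … -ori around the stem.
So lof → ralofori.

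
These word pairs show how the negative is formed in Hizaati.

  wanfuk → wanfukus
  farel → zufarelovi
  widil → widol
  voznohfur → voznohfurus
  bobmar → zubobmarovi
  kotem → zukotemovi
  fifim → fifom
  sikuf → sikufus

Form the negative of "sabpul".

sabpulus

fifim and kotem both end in -m yet inflect differently (fifom, zukotemovi), so the final letter is not what conditions the rule; the last vowel is.
"sabpul" has last vowel 'u'. The stems whose last vowel is 'u' (voznohfur → voznohfurus, wanfuk → wanfukus, sikuf → sikufus) add -us.
So sabpul → sabpulus.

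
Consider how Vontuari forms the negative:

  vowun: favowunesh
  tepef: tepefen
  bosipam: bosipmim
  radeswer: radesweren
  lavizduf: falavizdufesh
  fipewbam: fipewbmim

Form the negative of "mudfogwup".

famudfogwupesh

lavizduf and tepef both end in -f yet inflect differently (falavizdufesh, tepefen), so the final letter is not what conditions the rule; the last vowel is.
"mudfogwup" has last vowel 'u'. The stems whose last vowel is 'u' (lavizduf → falavizdufesh, vowun → favowunesh) add fa- … -esh around the stem.
The other patterns: stems whose last vowel is 'a' delete the last vowel and add -im; stems whose last vowel is 'e' add -en.
So mudfogwup → famudfogwupesh.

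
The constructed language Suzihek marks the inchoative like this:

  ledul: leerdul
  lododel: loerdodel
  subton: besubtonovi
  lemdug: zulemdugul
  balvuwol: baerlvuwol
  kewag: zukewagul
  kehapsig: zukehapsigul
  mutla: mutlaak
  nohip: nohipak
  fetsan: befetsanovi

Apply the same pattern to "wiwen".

bewiwenovi

"wiwen" ends in -n. The stems ending in -n (fetsan → befetsanovi, subton → besubtonovi) add be- … -ovi around the stem.
The other patterns: stems ending in -g add zu- … -ul around the stem; stems ending in -l insert -er- after the first vowel; stems ending in -a or -p add -ak.
So wiwen → bewiwenovi.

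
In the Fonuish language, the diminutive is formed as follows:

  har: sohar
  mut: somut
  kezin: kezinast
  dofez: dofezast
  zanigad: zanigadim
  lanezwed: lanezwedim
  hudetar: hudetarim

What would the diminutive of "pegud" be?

har and hudetar both end in -r yet inflect differently (sohar, hudetarim), so the final letter is not what conditions the rule; the number of vowels is.
"pegud" has 2 vowels. The stems with 2 vowels (kezin → kezinast, dofez → dofezast) add -ast.
The other patterns: stems with 1 vowel add the prefix so-; stems with 3 vowels add -im.
So pegud → pegudast.

pegudast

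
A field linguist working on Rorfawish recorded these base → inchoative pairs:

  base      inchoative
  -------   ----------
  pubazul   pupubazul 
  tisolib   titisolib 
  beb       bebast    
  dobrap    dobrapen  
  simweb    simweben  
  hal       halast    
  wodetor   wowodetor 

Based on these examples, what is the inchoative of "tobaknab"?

totobaknab

beb and simweb both end in -b yet inflect differently (bebast, simweben), so the final letter is not what conditions the rule; the number of vowels is.
"tobaknab" has 3 vowels. The stems with 3 vowels (pubazul → pupubazul, tisolib → titisolib, wodetor → wowodetor) repeat the first consonant+vowel as a prefix.
The other patterns: stems with 1 vowel add -ast; stems with 2 vowels add -en.
So tobaknab → totobaknab.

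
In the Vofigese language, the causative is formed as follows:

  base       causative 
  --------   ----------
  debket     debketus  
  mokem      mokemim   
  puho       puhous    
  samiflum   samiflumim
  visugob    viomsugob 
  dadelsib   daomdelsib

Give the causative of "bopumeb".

boompumeb

"bopumeb" ends in -b. The stems ending in -b (dadelsib → daomdelsib, visugob → viomsugob) insert -om- after the first vowel.
The other patterns: stems ending in -m add -im; stems ending in -o or -t add -us.
So bopumeb → boompumeb.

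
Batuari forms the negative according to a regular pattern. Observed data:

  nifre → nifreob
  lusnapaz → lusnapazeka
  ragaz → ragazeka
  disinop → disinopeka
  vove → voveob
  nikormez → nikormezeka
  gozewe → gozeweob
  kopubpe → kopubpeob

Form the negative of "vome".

gozewe and nikormez both have last vowel 'e' yet inflect differently (gozeweob, nikormezeka), so the last vowel is not what conditions the rule; the final letter is.
"vome" ends in -e. The stems ending in -e (gozewe → gozeweob, vove → voveob, kopubpe → kopubpeob) add -ob.
So vome → vomeob.

vomeob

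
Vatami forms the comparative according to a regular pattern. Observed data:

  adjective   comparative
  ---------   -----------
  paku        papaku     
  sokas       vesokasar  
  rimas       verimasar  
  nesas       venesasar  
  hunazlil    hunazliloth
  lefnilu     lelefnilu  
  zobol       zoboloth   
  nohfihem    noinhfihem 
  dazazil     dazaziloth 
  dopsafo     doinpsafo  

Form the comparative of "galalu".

gagalalu

"galalu" ends in -u. The stems ending in -u (lefnilu → lelefnilu, paku → papaku) repeat the first consonant+vowel as a prefix.
So galalu → gagalalu.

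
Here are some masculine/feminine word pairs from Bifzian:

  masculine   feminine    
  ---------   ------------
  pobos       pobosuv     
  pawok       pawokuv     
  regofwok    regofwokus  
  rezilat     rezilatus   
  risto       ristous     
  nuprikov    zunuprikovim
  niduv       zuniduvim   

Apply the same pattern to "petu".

pawok and regofwok both end in -k yet inflect differently (pawokuv, regofwokus), so the final letter is not what conditions the rule; the first letter is.
"petu" begins with p-. The stems beginning with p- (pobos → pobosuv, pawok → pawokuv) add -uv.
So petu → petuuv.

petuuv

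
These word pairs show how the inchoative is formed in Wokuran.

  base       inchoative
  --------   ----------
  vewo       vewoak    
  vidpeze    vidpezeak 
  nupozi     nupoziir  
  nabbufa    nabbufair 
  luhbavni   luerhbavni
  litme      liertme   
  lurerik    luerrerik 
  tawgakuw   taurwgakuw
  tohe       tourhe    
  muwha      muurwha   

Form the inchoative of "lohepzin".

nupozi and luhbavni both end in -i yet inflect differently (nupoziir, luerhbavni), so the final letter is not what conditions the rule; the first letter is.
"lohepzin" begins with l-. The stems beginning with l- (luhbavni → luerhbavni, litme → liertme, lurerik → luerrerik) insert -er- after the first vowel.
The other patterns: stems beginning with v- add -ak; stems beginning with n- add -ir; stems beginning with m- or t- insert -ur- after the first vowel.
So lohepzin → loerhepzin.

loerhepzin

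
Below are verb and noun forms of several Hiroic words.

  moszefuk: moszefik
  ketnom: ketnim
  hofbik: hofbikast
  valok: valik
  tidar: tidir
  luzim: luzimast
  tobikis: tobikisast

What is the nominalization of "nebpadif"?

nebpadifast

hofbik and moszefuk both end in -k yet inflect differently (hofbikast, moszefik), so the final letter is not what conditions the rule; the last vowel is.
"nebpadif" has last vowel 'i'. The stems whose last vowel is 'i' (luzim → luzimast, hofbik → hofbikast, tobikis → tobikisast) add -ast.
The other pattern: stems whose last vowel is 'a', 'o' or 'u' change the last vowel to 'i'.
So nebpadif → nebpadifast.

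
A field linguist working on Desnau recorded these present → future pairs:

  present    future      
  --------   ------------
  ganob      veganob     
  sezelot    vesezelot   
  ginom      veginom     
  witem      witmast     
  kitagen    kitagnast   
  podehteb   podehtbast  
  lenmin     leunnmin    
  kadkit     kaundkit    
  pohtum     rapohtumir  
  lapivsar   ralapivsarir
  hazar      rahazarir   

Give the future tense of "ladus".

raladusir

ginom and witem both end in -m yet inflect differently (veginom, witmast), so the final letter is not what conditions the rule; the last vowel is.
"ladus" has last vowel 'u'. The one such stem in the data (pohtum → rapohtumir) adds ra- … -ir around the stem, so the same rule applies.
The other patterns: stems whose last vowel is 'o' add the prefix ve-; stems whose last vowel is 'e' delete the last vowel and add -ast; stems whose last vowel is 'i' insert -un- after the first vowel.
So ladus → raladusir.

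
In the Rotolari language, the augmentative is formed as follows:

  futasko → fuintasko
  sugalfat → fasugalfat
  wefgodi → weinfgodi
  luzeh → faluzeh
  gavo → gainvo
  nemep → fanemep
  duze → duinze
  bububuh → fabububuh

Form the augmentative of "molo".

moinlo

duze and nemep both have last vowel 'e' yet inflect differently (duinze, fanemep), so the last vowel is not what conditions the rule; whether the stem ends in a vowel or a consonant is.
"molo" ends in a vowel. The stems ending in a vowel (wefgodi → weinfgodi, gavo → gainvo, duze → duinze) insert -in- after the first vowel.
The other pattern: stems ending in a consonant add the prefix fa-.
So molo → moinlo.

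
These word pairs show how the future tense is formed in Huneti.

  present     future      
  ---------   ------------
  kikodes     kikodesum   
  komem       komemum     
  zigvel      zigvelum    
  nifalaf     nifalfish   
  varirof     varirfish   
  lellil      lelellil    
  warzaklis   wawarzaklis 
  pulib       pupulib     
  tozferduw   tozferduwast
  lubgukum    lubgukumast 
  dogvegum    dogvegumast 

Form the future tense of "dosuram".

dosurmish

zigvel and lellil both end in -l yet inflect differently (zigvelum, lelellil), so the final letter is not what conditions the rule; the last vowel is.
"dosuram" has last vowel 'a'. The one such stem in the data (nifalaf → nifalfish) deletes the last vowel and adds -ish (as does varirof), so the same rule applies.
So dosuram → dosurmish.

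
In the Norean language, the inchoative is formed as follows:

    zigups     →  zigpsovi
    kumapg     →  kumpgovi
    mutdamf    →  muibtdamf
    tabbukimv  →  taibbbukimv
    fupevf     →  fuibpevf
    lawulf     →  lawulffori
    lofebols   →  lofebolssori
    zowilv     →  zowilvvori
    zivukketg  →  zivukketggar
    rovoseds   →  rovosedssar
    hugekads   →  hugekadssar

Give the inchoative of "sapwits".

sapwitssar

mutdamf and lawulf both end in -f yet inflect differently (muibtdamf, lawulffori), so the final letter is not what conditions the rule; the second-to-last letter is.
"sapwits" has second-to-last letter 't'. The one such stem in the data (zivukketg → zivukketggar) doubles the final consonant and adds -ar (as do rovoseds, hugekads), so the same rule applies.
So sapwits → sapwitssar.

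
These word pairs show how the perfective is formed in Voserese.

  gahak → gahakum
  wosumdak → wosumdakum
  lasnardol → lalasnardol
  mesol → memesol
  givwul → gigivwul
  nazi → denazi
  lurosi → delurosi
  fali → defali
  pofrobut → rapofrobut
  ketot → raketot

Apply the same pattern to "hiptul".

hihiptul

givwul and pofrobut both have last vowel 'u' yet inflect differently (gigivwul, rapofrobut), so the last vowel is not what conditions the rule; the final letter is.
"hiptul" ends in -l. The stems ending in -l (lasnardol → lalasnardol, mesol → memesol, givwul → gigivwul) repeat the first consonant+vowel as a prefix.
The other patterns: stems ending in -k add -um; stems ending in -i add the prefix de-; stems ending in -t add the prefix ra-.
So hiptul → hihiptul.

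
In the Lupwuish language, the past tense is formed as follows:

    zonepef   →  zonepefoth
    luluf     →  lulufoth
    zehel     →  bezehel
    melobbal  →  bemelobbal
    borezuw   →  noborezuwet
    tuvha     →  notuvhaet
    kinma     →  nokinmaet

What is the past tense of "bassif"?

bassifoth

zonepef and zehel both have last vowel 'e' yet inflect differently (zonepefoth, bezehel), so the last vowel is not what conditions the rule; the final letter is.
"bassif" ends in -f. The stems ending in -f (zonepef → zonepefoth, luluf → lulufoth) add -oth.
The other patterns: stems ending in -l add the prefix be-; stems ending in -a or -w add no- … -et around the stem.
So bassif → bassifoth.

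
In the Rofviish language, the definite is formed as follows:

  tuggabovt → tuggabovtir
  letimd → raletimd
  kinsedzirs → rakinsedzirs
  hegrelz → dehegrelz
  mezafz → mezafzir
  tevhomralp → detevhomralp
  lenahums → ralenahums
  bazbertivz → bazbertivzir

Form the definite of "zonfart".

"zonfart" has second-to-last letter 'r'. The one such stem in the data (kinsedzirs → rakinsedzirs) adds the prefix ra-, so the same rule applies.
The other patterns: stems whose second-to-last letter is 'f' or 'v' add -ir; stems whose second-to-last letter is 'l' add the prefix de-.
So zonfart → razonfart.

razonfart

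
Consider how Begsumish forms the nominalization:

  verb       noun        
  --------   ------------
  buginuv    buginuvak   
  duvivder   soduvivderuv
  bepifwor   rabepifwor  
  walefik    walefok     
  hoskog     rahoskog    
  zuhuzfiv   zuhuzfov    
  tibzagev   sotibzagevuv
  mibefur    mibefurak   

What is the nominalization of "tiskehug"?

tiskehugak

zuhuzfiv and buginuv both end in -v yet inflect differently (zuhuzfov, buginuvak), so the final letter is not what conditions the rule; the last vowel is.
"tiskehug" has last vowel 'u'. The stems whose last vowel is 'u' (buginuv → buginuvak, mibefur → mibefurak) add -ak.
So tiskehug → tiskehugak.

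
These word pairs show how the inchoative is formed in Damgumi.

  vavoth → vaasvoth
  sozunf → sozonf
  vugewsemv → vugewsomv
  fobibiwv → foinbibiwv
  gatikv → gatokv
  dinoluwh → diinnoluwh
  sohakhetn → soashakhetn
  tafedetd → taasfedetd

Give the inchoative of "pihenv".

dinoluwh and vavoth both end in -h yet inflect differently (diinnoluwh, vaasvoth), so the final letter is not what conditions the rule; the second-to-last letter is.
"pihenv" has second-to-last letter 'n'. The one such stem in the data (sozunf → sozonf) changes the last vowel to 'o' (as do gatikv, vugewsemv), so the same rule applies.
So pihenv → pihonv.

pihonv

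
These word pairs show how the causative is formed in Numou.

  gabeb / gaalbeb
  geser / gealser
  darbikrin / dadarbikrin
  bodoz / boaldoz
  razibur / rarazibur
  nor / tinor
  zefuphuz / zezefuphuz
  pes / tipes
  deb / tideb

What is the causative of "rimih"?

rialmih

"rimih" has 2 vowels. The stems with 2 vowels (gabeb → gaalbeb, bodoz → boaldoz, geser → gealser) insert -al- after the first vowel.
So rimih → rialmih.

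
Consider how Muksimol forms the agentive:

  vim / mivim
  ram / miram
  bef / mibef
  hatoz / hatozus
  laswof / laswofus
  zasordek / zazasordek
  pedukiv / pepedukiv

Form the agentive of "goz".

migoz

"goz" has 1 vowel. The stems with 1 vowel (vim → mivim, ram → miram, bef → mibef) add the prefix mi-.
The other patterns: stems with 2 vowels add -us; stems with 3 vowels repeat the first consonant+vowel as a prefix.
So goz → migoz.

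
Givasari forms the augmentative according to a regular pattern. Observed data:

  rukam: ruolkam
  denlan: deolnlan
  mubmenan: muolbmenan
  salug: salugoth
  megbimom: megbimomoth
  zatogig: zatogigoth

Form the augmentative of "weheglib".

wehegliboth

rukam and megbimom both end in -m yet inflect differently (ruolkam, megbimomoth), so the final letter is not what conditions the rule; the last vowel is.
"weheglib" has last vowel 'i'. The one such stem in the data (zatogig → zatogigoth) adds -oth, so the same rule applies.
The other pattern: stems whose last vowel is 'a' insert -ol- after the first vowel.
So weheglib → wehegliboth.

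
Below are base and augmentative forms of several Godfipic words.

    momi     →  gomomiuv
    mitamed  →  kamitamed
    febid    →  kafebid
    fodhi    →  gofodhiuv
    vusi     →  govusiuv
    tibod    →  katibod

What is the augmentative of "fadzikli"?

"fadzikli" ends in -i. The stems ending in -i (fodhi → gofodhiuv, momi → gomomiuv, vusi → govusiuv) add go- … -uv around the stem.
So fadzikli → gofadzikliuv.

gofadzikliuv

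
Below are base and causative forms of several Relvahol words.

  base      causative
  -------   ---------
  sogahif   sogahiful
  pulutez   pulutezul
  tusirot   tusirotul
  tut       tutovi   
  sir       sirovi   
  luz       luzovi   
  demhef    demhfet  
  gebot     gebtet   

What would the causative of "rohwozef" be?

rohwozeful

"rohwozef" has 3 vowels. The stems with 3 vowels (sogahif → sogahiful, tusirot → tusirotul, pulutez → pulutezul) add -ul.
The other patterns: stems with 1 vowel add -ovi; stems with 2 vowels delete the last vowel and add -et.
So rohwozef → rohwozeful.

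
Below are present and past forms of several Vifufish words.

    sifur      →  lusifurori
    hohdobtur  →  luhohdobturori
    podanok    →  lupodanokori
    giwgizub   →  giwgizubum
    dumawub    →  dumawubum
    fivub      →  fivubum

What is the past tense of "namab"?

giwgizub and sifur both have last vowel 'u' yet inflect differently (giwgizubum, lusifurori), so the last vowel is not what conditions the rule; the final letter is.
"namab" ends in -b. The stems ending in -b (giwgizub → giwgizubum, dumawub → dumawubum, fivub → fivubum) add -um.
So namab → namabum.

namabum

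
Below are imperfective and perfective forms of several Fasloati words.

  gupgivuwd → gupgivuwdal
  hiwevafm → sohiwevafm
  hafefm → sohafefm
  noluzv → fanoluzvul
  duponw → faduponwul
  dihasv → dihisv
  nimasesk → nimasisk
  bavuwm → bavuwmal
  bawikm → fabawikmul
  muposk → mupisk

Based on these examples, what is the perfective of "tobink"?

fatobinkul

bavuwm and hiwevafm both end in -m yet inflect differently (bavuwmal, sohiwevafm), so the final letter is not what conditions the rule; the second-to-last letter is.
"tobink" has second-to-last letter 'n'. The one such stem in the data (duponw → faduponwul) adds fa- … -ul around the stem, so the same rule applies.
The other patterns: stems whose second-to-last letter is 'w' add -al; stems whose second-to-last letter is 'f' add the prefix so-; stems whose second-to-last letter is 's' change the last vowel to 'i'.
So tobink → fatobinkul.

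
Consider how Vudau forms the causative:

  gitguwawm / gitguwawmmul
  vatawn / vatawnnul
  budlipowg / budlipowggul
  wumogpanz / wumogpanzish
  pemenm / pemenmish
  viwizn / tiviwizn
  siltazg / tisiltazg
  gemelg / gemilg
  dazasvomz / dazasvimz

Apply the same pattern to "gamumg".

gamimg

gitguwawm and pemenm both end in -m yet inflect differently (gitguwawmmul, pemenmish), so the final letter is not what conditions the rule; the second-to-last letter is.
"gamumg" has second-to-last letter 'm'. The one such stem in the data (dazasvomz → dazasvimz) changes the last vowel to 'i' (as does gemelg), so the same rule applies.
So gamumg → gamimg.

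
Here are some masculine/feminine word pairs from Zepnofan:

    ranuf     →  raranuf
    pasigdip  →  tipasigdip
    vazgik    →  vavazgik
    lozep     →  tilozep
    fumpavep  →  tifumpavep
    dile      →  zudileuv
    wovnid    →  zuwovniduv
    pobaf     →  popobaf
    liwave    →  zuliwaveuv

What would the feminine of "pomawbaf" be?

popomawbaf

vazgik and pasigdip both have last vowel 'i' yet inflect differently (vavazgik, tipasigdip), so the last vowel is not what conditions the rule; the final letter is.
"pomawbaf" ends in -f. The stems ending in -f (pobaf → popobaf, ranuf → raranuf) repeat the first consonant+vowel as a prefix.
The other patterns: stems ending in -p add the prefix ti-; stems ending in -d or -e add zu- … -uv around the stem.
So pomawbaf → popomawbaf.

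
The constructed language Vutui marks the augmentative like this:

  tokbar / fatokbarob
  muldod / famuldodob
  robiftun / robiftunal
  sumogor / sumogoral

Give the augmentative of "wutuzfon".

wutuzfonal

tokbar and sumogor both end in -r yet inflect differently (fatokbarob, sumogoral), so the final letter is not what conditions the rule; the number of vowels is.
"wutuzfon" has 3 vowels. The stems with 3 vowels (robiftun → robiftunal, sumogor → sumogoral) add -al.
So wutuzfon → wutuzfonal.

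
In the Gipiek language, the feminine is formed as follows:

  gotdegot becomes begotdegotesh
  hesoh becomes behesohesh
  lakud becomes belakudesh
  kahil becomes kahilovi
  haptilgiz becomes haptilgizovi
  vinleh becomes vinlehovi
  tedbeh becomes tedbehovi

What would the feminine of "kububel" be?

kububelovi

"kububel" has last vowel 'e'. The stems whose last vowel is 'e' (vinleh → vinlehovi, tedbeh → tedbehovi) add -ovi.
The other pattern: stems whose last vowel is 'o' or 'u' add be- … -esh around the stem.
So kububel → kububelovi.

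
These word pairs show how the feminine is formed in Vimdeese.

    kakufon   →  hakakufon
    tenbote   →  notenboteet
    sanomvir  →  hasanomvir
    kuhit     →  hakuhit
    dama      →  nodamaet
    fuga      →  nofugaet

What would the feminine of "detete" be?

nodeteteet

"detete" ends in a vowel. The stems ending in a vowel (dama → nodamaet, fuga → nofugaet, tenbote → notenboteet) add no- … -et around the stem.
The other pattern: stems ending in a consonant add the prefix ha-.
So detete → nodeteteet.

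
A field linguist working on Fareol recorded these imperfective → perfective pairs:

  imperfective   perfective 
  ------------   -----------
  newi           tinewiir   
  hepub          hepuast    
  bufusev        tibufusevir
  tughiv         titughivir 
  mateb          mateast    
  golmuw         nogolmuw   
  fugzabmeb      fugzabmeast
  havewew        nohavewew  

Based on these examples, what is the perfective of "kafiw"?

fugzabmeb and havewew both have last vowel 'e' yet inflect differently (fugzabmeast, nohavewew), so the last vowel is not what conditions the rule; the final letter is.
"kafiw" ends in -w. The stems ending in -w (havewew → nohavewew, golmuw → nogolmuw) add the prefix no-.
The other patterns: stems ending in -b drop the final letter and add -ast; stems ending in -i or -v add ti- … -ir around the stem.
So kafiw → nokafiw.

nokafiw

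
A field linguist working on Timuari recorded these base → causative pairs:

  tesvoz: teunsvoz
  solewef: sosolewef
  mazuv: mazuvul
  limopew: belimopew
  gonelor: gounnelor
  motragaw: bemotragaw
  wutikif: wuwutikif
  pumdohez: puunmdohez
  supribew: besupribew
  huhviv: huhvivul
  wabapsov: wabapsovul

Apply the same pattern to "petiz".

"petiz" ends in -z. The stems ending in -z (pumdohez → puunmdohez, tesvoz → teunsvoz) insert -un- after the first vowel.
The other patterns: stems ending in -f repeat the first consonant+vowel as a prefix; stems ending in -w add the prefix be-; stems ending in -v add -ul.
So petiz → peuntiz.

peuntiz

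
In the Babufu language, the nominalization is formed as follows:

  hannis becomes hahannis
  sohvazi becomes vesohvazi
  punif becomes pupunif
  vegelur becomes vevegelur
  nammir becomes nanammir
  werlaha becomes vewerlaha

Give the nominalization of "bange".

sohvazi and hannis both have last vowel 'i' yet inflect differently (vesohvazi, hahannis), so the last vowel is not what conditions the rule; whether the stem ends in a vowel or a consonant is.
"bange" ends in a vowel. The stems ending in a vowel (werlaha → vewerlaha, sohvazi → vesohvazi) add the prefix ve-.
The other pattern: stems ending in a consonant repeat the first consonant+vowel as a prefix.
So bange → vebange.

vebange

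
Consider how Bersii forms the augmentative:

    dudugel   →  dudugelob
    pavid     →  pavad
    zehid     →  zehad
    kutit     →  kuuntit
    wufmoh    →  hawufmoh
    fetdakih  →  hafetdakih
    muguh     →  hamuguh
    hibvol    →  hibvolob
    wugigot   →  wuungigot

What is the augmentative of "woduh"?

fetdakih and zehid both have last vowel 'i' yet inflect differently (hafetdakih, zehad), so the last vowel is not what conditions the rule; the final letter is.
"woduh" ends in -h. The stems ending in -h (muguh → hamuguh, wufmoh → hawufmoh, fetdakih → hafetdakih) add the prefix ha-.
So woduh → hawoduh.

hawoduh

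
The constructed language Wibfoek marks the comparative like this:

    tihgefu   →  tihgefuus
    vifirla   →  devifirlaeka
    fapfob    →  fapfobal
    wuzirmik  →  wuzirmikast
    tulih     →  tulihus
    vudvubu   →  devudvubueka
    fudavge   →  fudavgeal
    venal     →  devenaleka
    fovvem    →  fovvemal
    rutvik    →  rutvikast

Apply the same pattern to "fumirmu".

"fumirmu" begins with f-. The stems beginning with f- (fapfob → fapfobal, fovvem → fovvemal, fudavge → fudavgeal) add -al.
So fumirmu → fumirmual.

fumirmual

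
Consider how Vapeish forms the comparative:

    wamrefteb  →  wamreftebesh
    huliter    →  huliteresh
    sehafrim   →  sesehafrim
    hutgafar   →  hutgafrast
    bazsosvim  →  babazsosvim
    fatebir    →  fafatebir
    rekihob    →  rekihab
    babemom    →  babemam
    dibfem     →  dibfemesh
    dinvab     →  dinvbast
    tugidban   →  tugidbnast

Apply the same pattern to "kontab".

fatebir and hutgafar both end in -r yet inflect differently (fafatebir, hutgafrast), so the final letter is not what conditions the rule; the last vowel is.
"kontab" has last vowel 'a'. The stems whose last vowel is 'a' (dinvab → dinvbast, hutgafar → hutgafrast, tugidban → tugidbnast) delete the last vowel and add -ast.
So kontab → kontbast.

kontbast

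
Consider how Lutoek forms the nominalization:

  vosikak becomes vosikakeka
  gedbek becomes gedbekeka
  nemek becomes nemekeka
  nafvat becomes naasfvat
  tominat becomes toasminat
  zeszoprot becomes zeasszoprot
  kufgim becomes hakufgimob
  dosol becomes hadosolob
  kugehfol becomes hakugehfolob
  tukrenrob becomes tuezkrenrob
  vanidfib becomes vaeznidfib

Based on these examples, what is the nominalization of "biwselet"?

vosikak and nafvat both have last vowel 'a' yet inflect differently (vosikakeka, naasfvat), so the last vowel is not what conditions the rule; the final letter is.
"biwselet" ends in -t. The stems ending in -t (nafvat → naasfvat, tominat → toasminat, zeszoprot → zeasszoprot) insert -as- after the first vowel.
So biwselet → biaswselet.

biaswselet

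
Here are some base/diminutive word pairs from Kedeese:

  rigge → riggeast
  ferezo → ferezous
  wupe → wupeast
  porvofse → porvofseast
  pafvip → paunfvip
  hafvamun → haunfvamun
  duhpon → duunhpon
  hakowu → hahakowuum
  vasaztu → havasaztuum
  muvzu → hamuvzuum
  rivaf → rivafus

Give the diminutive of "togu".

hatoguum

vasaztu and hafvamun both have last vowel 'u' yet inflect differently (havasaztuum, haunfvamun), so the last vowel is not what conditions the rule; the final letter is.
"togu" ends in -u. The stems ending in -u (vasaztu → havasaztuum, muvzu → hamuvzuum, hakowu → hahakowuum) add ha- … -um around the stem.
The other patterns: stems ending in -n or -p insert -un- after the first vowel; stems ending in -f or -o add -us; stems ending in -e add -ast.
So togu → hatoguum.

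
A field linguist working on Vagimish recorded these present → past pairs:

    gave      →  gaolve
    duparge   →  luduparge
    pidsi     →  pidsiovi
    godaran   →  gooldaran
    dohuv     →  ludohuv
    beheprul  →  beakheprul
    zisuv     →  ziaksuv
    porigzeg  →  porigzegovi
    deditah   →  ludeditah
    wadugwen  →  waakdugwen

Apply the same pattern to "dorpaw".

ludorpaw

gave and duparge both end in -e yet inflect differently (gaolve, luduparge), so the final letter is not what conditions the rule; the first letter is.
"dorpaw" begins with d-. The stems beginning with d- (dohuv → ludohuv, deditah → ludeditah, duparge → luduparge) add the prefix lu-.
So dorpaw → ludorpaw.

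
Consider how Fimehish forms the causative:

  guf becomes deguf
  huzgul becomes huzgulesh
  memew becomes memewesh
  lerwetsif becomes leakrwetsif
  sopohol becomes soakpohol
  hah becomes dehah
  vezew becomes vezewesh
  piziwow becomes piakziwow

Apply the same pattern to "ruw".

deruw

guf and lerwetsif both end in -f yet inflect differently (deguf, leakrwetsif), so the final letter is not what conditions the rule; the number of vowels is.
"ruw" has 1 vowel. The stems with 1 vowel (hah → dehah, guf → deguf) add the prefix de-.
So ruw → deruw.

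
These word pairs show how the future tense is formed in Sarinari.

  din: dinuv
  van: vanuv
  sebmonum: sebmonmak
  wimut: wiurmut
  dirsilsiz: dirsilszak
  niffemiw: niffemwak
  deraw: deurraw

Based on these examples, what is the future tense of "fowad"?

"fowad" has 2 vowels. The stems with 2 vowels (wimut → wiurmut, deraw → deurraw) insert -ur- after the first vowel.
So fowad → fourwad.

fourwad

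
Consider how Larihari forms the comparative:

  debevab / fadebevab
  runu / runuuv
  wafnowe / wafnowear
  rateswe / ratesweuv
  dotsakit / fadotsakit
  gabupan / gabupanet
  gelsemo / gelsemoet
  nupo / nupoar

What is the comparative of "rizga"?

gelsemo and nupo both end in -o yet inflect differently (gelsemoet, nupoar), so the final letter is not what conditions the rule; the first letter is.
"rizga" begins with r-. The stems beginning with r- (runu → runuuv, rateswe → ratesweuv) add -uv.
So rizga → rizgauv.

rizgauv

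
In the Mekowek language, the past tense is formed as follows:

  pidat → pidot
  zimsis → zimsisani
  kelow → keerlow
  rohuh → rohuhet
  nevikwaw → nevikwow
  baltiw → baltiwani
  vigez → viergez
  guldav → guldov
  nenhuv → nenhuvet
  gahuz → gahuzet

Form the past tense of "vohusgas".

vohusgos

"vohusgas" has last vowel 'a'. The stems whose last vowel is 'a' (nevikwaw → nevikwow, pidat → pidot, guldav → guldov) change the last vowel to 'o'.
The other patterns: stems whose last vowel is 'i' add -ani; stems whose last vowel is 'u' add -et; stems whose last vowel is 'e' or 'o' insert -er- after the first vowel.
So vohusgas → vohusgos.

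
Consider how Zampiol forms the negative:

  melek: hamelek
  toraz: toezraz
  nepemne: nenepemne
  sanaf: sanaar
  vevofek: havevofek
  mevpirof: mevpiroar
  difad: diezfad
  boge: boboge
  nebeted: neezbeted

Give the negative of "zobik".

"zobik" ends in -k. The stems ending in -k (melek → hamelek, vevofek → havevofek) add the prefix ha-.
So zobik → hazobik.

hazobik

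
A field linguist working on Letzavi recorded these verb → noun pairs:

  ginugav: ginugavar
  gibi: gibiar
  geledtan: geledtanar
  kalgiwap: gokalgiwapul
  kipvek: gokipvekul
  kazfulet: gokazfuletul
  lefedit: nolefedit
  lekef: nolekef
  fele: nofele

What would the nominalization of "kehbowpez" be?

gokehbowpezul

kazfulet and lefedit both end in -t yet inflect differently (gokazfuletul, nolefedit), so the final letter is not what conditions the rule; the first letter is.
"kehbowpez" begins with k-. The stems beginning with k- (kalgiwap → gokalgiwapul, kipvek → gokipvekul, kazfulet → gokazfuletul) add go- … -ul around the stem.
So kehbowpez → gokehbowpezul.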